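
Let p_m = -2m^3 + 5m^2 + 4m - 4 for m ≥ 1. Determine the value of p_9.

p_9 = -2·9^3 + 5·9^2 + 4·9 - 4 = -1021.

-1021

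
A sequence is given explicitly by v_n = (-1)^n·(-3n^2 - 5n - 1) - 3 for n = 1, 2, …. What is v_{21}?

1426

(-1)^21 = -1; -3n^2 - 5n - 1 at n=21 is -1429; so v_{21} = 1426.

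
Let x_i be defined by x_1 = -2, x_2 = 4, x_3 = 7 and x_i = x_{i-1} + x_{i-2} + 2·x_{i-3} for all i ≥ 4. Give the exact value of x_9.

Iterate the recurrence:
x_4 = 7;  x_5 = 22;  x_6 = 43;  x_7 = 79;  x_8 = 166;  x_9 = 331.

331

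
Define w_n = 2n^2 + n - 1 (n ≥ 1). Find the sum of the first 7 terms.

Over n = 1..7: Σn = 28, Σn² = 140.
Total = (2)·140 + (1)·28 + (-1)·7 = 301.

301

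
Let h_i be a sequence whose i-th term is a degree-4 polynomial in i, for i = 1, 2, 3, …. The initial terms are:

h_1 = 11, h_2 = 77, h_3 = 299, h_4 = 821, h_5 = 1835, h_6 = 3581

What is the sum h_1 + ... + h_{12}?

1st diffs: 66, 222, 522, 1014, 1746.
2nd diffs: 156, 300, 492, 732.
3rd diffs: 144, 192, 240.
4th diffs: 48, 48 (constant).
Newton forward-difference form: h_i = 11 + 66·C(i-1,1) + 156·C(i-1,2) + 144·C(i-1,3) + 48·C(i-1,4).
Continuing: …, 6347, 10469, 16331, 24365, …, h_{12} = 48917.
Summing i = 1..12 (12 terms) gives 148104.

148104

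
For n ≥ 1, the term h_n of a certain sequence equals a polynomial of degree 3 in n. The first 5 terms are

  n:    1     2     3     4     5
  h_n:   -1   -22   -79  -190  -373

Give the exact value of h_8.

-1534

1st diffs: -21, -57, -111, -183.
2nd diffs: -36, -54, -72.
3rd diffs: -18, -18 (constant).
Newton forward-difference form: h_n = -1 + (-21)·C(n-1,1) + (-36)·C(n-1,2) + (-18)·C(n-1,3).
At n = 8: n-1 = 7, so h_8 = -1 - 147 - 756 - 630 = -1534.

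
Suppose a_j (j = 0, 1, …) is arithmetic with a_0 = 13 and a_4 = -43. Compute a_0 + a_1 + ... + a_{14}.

Common difference d = (-43 - 13) / (4 - 0) = -14.
a_j = 13 + (j - 0)·(-14).
a_{14} = -183; S = 15·(13 + (-183))/2 = -1275.

-1275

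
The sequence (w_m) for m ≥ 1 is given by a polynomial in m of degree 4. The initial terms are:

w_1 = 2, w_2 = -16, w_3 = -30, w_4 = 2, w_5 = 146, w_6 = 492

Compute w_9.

4002

1st diffs: -18, -14, 32, 144, 346.
2nd diffs: 4, 46, 112, 202.
3rd diffs: 42, 66, 90.
4th diffs: 24, 24 (constant).
So w_m = m^4 - 3m^3 - 5m^2 + 3m + 6.
Evaluating at m = 9 gives w_9 = 4002.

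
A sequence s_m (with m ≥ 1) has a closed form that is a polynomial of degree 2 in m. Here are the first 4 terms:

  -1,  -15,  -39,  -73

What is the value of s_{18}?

1st diffs: -14, -24, -34.
2nd diffs: -10, -10 (constant).
Newton forward-difference form: s_m = -1 + (-14)·C(m-1,1) + (-10)·C(m-1,2).
At m = 18: m-1 = 17, so s_{18} = -1 - 238 - 1360 = -1599.

-1599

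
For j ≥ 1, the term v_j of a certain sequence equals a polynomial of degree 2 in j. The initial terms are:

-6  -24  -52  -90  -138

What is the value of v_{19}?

-1860

1st diffs: -18, -28, -38, -48.
2nd diffs: -10, -10, -10 (constant).
Newton forward-difference form: v_j = -6 + (-18)·C(j-1,1) + (-10)·C(j-1,2).
At j = 19: j-1 = 18, so v_{19} = -6 - 324 - 1530 = -1860.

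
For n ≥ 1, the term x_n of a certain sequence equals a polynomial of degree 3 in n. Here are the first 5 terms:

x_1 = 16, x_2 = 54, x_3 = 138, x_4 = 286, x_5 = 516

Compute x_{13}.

7468

1st diffs: 38, 84, 148, 230.
2nd diffs: 46, 64, 82.
3rd diffs: 18, 18 (constant).
Newton forward-difference form: x_n = 16 + 38·C(n-1,1) + 46·C(n-1,2) + 18·C(n-1,3).
At n = 13: n-1 = 12, so x_{13} = 16 + 456 + 3036 + 3960 = 7468.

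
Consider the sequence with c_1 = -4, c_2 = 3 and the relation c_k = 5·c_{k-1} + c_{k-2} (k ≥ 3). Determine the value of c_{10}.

1136298

Iterate the recurrence:
c_3 = 11; c_4 = 58; c_5 = 301; c_6 = 1563; c_7 = 8116; c_8 = 42143; c_9 = 218831; c_{10} = 1136298.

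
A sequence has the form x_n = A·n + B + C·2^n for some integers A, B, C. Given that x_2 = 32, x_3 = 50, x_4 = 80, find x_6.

Plug in n = 2, 3, 4: 2A + B + 4C = 32; 3A + B + 8C = 50; 4A + B + 16C = 80.
Subtracting the first from the second: A + 4C = 18.
Subtracting the second from the third: A + 8C = 30.
Solving: C = 3, A = 6, then B = 8.
So x_n = 6·n + 8 + 3·2^n; at n=6 this is 236.

236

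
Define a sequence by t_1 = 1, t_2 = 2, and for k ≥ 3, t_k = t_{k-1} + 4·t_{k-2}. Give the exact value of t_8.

622

Compute successive terms:
t_3 = 6, t_4 = 14, t_5 = 38, t_6 = 94, t_7 = 246, t_8 = 622.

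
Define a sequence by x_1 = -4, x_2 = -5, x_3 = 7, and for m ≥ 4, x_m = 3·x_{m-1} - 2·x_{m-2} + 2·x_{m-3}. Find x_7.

Iterate the recurrence:
x_4 = 23;  x_5 = 45;  x_6 = 103;  x_7 = 265.

265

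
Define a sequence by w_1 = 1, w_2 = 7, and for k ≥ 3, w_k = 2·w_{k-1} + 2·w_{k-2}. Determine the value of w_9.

6928

Applying the relation repeatedly:
w_3 = 16, w_4 = 46, w_5 = 124, w_6 = 340, w_7 = 928, w_8 = 2536, w_9 = 6928.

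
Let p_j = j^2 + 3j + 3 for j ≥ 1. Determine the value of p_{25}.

p_{25} = 1·25^2 + 3·25 + 3 = 703.

703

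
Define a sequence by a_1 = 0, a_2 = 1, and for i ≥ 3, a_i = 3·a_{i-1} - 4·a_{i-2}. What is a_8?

Applying the relation repeatedly:
a_3 = 3, a_4 = 5, a_5 = 3, a_6 = -11, a_7 = -45, a_8 = -91.

-91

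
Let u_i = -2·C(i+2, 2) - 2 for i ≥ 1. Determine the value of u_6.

-58

C(8, 2) = 28, so u_6 = -58.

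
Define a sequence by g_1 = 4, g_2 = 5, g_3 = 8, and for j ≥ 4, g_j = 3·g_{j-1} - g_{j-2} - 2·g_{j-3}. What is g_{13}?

Step forward from the initial values:
g_4 = 11;  g_5 = 15;  g_6 = 18;  g_7 = 17;  g_8 = 3;  g_9 = -44;  g_{10} = -169;  g_{11} = -469;  g_{12} = -1150;  g_{13} = -2643.

-2643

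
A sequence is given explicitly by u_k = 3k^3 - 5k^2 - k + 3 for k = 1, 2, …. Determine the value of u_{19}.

18756

u_{19} = 3·19^3 - 5·19^2 - 1·19 + 3 = 18756.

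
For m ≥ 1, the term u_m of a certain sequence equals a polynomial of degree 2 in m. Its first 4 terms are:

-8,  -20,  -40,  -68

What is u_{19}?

1st diffs: -12, -20, -28.
2nd diffs: -8, -8 (constant).
So u_m = -4m^2 - 4.
Evaluating at m = 19 gives u_{19} = -1448.

-1448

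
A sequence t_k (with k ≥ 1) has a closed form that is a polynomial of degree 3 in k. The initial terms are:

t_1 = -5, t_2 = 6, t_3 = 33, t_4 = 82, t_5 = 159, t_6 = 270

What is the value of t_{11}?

1st diffs: 11, 27, 49, 77, 111.
2nd diffs: 16, 22, 28, 34.
3rd diffs: 6, 6, 6 (constant).
Newton forward-difference form: t_k = -5 + 11·C(k-1,1) + 16·C(k-1,2) + 6·C(k-1,3).
At k = 11: k-1 = 10, so t_{11} = -5 + 110 + 720 + 720 = 1545.

1545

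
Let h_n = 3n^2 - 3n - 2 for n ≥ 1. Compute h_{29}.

h_{29} = 3·29^2 - 3·29 - 2 = 2434.

2434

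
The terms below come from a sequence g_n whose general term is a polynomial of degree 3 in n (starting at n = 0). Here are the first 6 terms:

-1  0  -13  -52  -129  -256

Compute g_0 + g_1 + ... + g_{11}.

-8966

1st diffs: 1, -13, -39, -77, -127.
2nd diffs: -14, -26, -38, -50.
3rd diffs: -12, -12, -12 (constant).
Newton forward-difference form: g_n = -1 + 1·C(n,1) + (-14)·C(n,2) + (-12)·C(n,3).
Continuing: …, -445, -708, -1057, -1504, …, g_{11} = -2740.
Summing n = 0..11 (12 terms) gives -8966.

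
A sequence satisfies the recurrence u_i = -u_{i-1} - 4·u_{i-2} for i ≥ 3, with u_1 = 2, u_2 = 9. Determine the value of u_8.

381

Iterate the recurrence:
u_3 = -17, u_4 = -19, u_5 = 87, u_6 = -11, u_7 = -337, u_8 = 381.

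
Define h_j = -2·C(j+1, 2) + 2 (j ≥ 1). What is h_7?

C(8, 2) = 28, so h_7 = -54.

-54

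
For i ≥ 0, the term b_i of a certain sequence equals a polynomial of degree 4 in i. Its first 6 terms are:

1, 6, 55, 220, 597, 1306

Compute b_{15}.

1st diffs: 5, 49, 165, 377, 709.
2nd diffs: 44, 116, 212, 332.
3rd diffs: 72, 96, 120.
4th diffs: 24, 24 (constant).
Newton forward-difference form: b_i = 1 + 5·C(i,1) + 44·C(i,2) + 72·C(i,3) + 24·C(i,4).
At i = 15: i = 15, so b_{15} = 1 + 75 + 4620 + 32760 + 32760 = 70216.

70216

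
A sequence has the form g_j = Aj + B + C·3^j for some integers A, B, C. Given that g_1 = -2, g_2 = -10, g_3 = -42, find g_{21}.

-20920706322

At j = 1, 2, 3: A + B + 3C = -2; 2A + B + 9C = -10; 3A + B + 27C = -42.
Subtracting the first from the second: A + 6C = -8.
Subtracting the second from the third: A + 18C = -32.
Solving: C = -2, A = 4, then B = 0.
Hence g_{21} = 4·21 + 0 + (-2)·10460353203 = -20920706322.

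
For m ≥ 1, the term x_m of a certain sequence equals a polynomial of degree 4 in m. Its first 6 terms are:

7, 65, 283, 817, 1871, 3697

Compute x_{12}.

1st diffs: 58, 218, 534, 1054, 1826.
2nd diffs: 160, 316, 520, 772.
3rd diffs: 156, 204, 252.
4th diffs: 48, 48 (constant).
Newton forward-difference form: x_m = 7 + 58·C(m-1,1) + 160·C(m-1,2) + 156·C(m-1,3) + 48·C(m-1,4).
At m = 12: m-1 = 11, so x_{12} = 7 + 638 + 8800 + 25740 + 15840 = 51025.

51025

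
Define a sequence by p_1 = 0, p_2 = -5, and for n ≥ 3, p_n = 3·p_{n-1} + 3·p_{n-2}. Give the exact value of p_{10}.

-176580

p_3 = -15;  p_4 = -60;  p_5 = -225;  p_6 = -855;  p_7 = -3240;  p_8 = -12285;  p_9 = -46575;  p_{10} = -176580.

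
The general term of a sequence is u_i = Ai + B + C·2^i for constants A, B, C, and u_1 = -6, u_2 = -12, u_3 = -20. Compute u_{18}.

The three given values yield: A + B + 2C = -6; 2A + B + 4C = -12; 3A + B + 8C = -20.
Subtracting the first from the second: A + 2C = -6.
Subtracting the second from the third: A + 4C = -8.
Solving: C = -1, A = -4, then B = 0.
Hence u_{18} = -4·18 + 0 + (-1)·262144 = -262216.

-262216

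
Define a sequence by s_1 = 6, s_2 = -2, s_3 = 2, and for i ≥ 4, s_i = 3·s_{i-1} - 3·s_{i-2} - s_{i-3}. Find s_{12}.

Compute successive terms:
s_4 = 6;  s_5 = 14;  s_6 = 22;  s_7 = 18;  s_8 = -26;  s_9 = -154;  s_{10} = -402;  s_{11} = -718;  s_{12} = -794.

-794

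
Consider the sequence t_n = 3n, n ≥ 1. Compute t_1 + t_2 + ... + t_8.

Over n = 1..8: Σn = 36.
Total = (3)·36 = 108.

108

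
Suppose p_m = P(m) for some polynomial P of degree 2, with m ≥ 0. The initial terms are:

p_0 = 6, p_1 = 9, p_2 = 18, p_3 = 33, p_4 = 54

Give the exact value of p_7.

153

1st diffs: 3, 9, 15, 21.
2nd diffs: 6, 6, 6 (constant).
So p_m = 3m^2 + 6.
Evaluating at m = 7 gives p_7 = 153.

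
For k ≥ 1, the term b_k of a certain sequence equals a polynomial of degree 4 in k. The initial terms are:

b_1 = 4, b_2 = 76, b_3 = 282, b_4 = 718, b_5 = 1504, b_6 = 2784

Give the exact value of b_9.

11388

1st diffs: 72, 206, 436, 786, 1280.
2nd diffs: 134, 230, 350, 494.
3rd diffs: 96, 120, 144.
4th diffs: 24, 24 (constant).
So b_k = k^4 + 6k^3 + 6k^2 - 3k - 6.
Evaluating at k = 9 gives b_9 = 11388.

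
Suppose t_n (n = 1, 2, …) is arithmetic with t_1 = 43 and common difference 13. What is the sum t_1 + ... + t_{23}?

t_n = 43 + (n - 1)·13.
t_{23} = 329; S = 23·(43 + 329)/2 = 4278.

4278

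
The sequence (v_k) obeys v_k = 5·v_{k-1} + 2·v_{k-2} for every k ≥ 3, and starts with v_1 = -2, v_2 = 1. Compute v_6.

Compute successive terms:
v_3 = 1  v_4 = 7  v_5 = 37  v_6 = 199.

199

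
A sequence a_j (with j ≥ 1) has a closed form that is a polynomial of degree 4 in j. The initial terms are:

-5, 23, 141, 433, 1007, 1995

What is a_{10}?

1st diffs: 28, 118, 292, 574, 988.
2nd diffs: 90, 174, 282, 414.
3rd diffs: 84, 108, 132.
4th diffs: 24, 24 (constant).
Newton forward-difference form: a_j = -5 + 28·C(j-1,1) + 90·C(j-1,2) + 84·C(j-1,3) + 24·C(j-1,4).
At j = 10: j-1 = 9, so a_{10} = -5 + 252 + 3240 + 7056 + 3024 = 13567.

13567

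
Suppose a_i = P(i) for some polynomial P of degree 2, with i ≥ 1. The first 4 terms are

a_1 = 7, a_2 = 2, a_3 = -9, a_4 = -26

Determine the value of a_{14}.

-526

1st diffs: -5, -11, -17.
2nd diffs: -6, -6 (constant).
Newton forward-difference form: a_i = 7 + (-5)·C(i-1,1) + (-6)·C(i-1,2).
At i = 14: i-1 = 13, so a_{14} = 7 - 65 - 468 = -526.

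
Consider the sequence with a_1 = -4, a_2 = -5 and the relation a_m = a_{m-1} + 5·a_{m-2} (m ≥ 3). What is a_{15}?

Compute successive terms:
a_3 = -25;  a_4 = -50;  a_5 = -175;  …;  a_{12} = -211925;  a_{13} = -595300;  a_{14} = -1654925;  a_{15} = -4631425.

-4631425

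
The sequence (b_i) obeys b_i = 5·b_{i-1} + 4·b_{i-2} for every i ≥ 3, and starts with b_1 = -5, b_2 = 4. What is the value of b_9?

Compute successive terms:
b_3 = 0;  b_4 = 16;  b_5 = 80;  b_6 = 464;  b_7 = 2640;  b_8 = 15056;  b_9 = 85840.

85840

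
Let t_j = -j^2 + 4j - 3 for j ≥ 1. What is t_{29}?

t_{29} = -1·29^2 + 4·29 - 3 = -728.

-728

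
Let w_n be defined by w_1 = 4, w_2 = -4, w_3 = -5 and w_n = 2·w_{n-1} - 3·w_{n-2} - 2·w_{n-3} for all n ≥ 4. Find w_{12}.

Applying the relation repeatedly:
w_4 = -6;  w_5 = 11;  w_6 = 50;  w_7 = 79;  w_8 = -14;  w_9 = -365;  w_{10} = -846;  w_{11} = -569;  w_{12} = 2130.

2130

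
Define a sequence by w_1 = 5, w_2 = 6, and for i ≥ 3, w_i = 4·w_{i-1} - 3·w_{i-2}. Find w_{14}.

797166

Compute successive terms:
w_3 = 9; w_4 = 18; w_5 = 45; …; w_{11} = 29529; w_{12} = 88578; w_{13} = 265725; w_{14} = 797166.
(Characteristic roots are 3 and 1.)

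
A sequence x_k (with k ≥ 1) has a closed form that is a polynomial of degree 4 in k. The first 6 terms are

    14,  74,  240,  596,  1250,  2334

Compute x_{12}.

28284

1st diffs: 60, 166, 356, 654, 1084.
2nd diffs: 106, 190, 298, 430.
3rd diffs: 84, 108, 132.
4th diffs: 24, 24 (constant).
Newton forward-difference form: x_k = 14 + 60·C(k-1,1) + 106·C(k-1,2) + 84·C(k-1,3) + 24·C(k-1,4).
At k = 12: k-1 = 11, so x_{12} = 14 + 660 + 5830 + 13860 + 7920 = 28284.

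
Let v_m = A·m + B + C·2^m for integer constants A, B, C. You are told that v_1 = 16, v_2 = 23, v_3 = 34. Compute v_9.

1060

The three given values yield: A + B + 2C = 16; 2A + B + 4C = 23; 3A + B + 8C = 34.
Subtracting the first from the second: A + 2C = 7.
Subtracting the second from the third: A + 4C = 11.
Solving: C = 2, A = 3, then B = 9.
So v_m = 3·m + 9 + 2·2^m; at m=9 this is 1060.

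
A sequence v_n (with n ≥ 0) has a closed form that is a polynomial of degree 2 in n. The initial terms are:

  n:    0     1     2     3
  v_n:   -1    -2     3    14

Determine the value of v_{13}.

454

1st diffs: -1, 5, 11.
2nd diffs: 6, 6 (constant).
Newton forward-difference form: v_n = -1 + (-1)·C(n,1) + 6·C(n,2).
At n = 13: n = 13, so v_{13} = -1 - 13 + 468 = 454.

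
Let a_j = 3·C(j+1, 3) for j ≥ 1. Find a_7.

168

C(8, 3) = 56, so a_7 = 168.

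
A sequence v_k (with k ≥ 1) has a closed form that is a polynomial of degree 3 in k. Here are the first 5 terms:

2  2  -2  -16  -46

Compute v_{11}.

1st diffs: 0, -4, -14, -30.
2nd diffs: -4, -10, -16.
3rd diffs: -6, -6 (constant).
So v_k = -k^3 + 4k^2 - 5k + 4.
Evaluating at k = 11 gives v_{11} = -898.

-898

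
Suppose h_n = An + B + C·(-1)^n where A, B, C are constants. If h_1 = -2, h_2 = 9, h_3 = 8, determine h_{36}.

179

Plug in n = 1, 2, 3: A + B - C = -2; 2A + B + C = 9; 3A + B - C = 8.
Subtracting the first from the second: A + 2C = 11.
Subtracting the second from the third: A - 2C = -1.
Solving: C = 3, A = 5, then B = -4.
Hence h_{36} = 5·36 + (-4) + 3·1 = 179.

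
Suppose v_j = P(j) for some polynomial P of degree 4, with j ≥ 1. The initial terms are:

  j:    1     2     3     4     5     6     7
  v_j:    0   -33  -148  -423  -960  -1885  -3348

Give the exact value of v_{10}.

-12825

1st diffs: -33, -115, -275, -537, -925, -1463.
2nd diffs: -82, -160, -262, -388, -538.
3rd diffs: -78, -102, -126, -150.
4th diffs: -24, -24, -24 (constant).
Newton forward-difference form: v_j = (-33)·C(j-1,1) + (-82)·C(j-1,2) + (-78)·C(j-1,3) + (-24)·C(j-1,4).
At j = 10: j-1 = 9, so v_{10} = -297 - 2952 - 6552 - 3024 = -12825.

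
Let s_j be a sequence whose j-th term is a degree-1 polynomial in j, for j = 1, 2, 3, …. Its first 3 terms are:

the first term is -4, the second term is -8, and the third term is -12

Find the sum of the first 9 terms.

1st diffs: -4, -4 (constant).
So s_j = -4j.
Continuing: …, -16, -20, -24, -28, …, s_9 = -36.
Summing j = 1..9 (9 terms) gives -180.

-180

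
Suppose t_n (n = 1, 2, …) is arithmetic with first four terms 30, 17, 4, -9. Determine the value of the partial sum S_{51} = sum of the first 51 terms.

Common difference d = -13.
t_n = 30 + (n - 1)·(-13).
t_{51} = -620; S = 51·(30 + (-620))/2 = -15045.

-15045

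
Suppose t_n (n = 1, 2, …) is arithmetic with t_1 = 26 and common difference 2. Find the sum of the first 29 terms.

1566

t_n = 26 + (n - 1)·2.
t_{29} = 82; S = 29·(26 + 82)/2 = 1566.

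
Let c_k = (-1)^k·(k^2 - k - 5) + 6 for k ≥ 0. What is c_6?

(-1)^6 = 1; k^2 - k - 5 at k=6 is 25; so c_6 = 31.

31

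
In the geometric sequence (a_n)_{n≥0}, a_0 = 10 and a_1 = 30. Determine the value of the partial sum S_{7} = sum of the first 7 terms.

Common ratio r = 3.
a_n = 10·3^(n-0).
S = 10·(3^7 - 1)/(3 - 1) = 10·(2187 - 1)/(2) = 10930.

10930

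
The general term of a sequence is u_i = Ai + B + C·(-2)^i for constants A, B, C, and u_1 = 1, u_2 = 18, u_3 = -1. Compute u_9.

Plug in i = 1, 2, 3: A + B - 2C = 1; 2A + B + 4C = 18; 3A + B - 8C = -1.
Subtracting the first from the second: A + 6C = 17.
Subtracting the second from the third: A - 12C = -19.
Solving: C = 2, A = 5, then B = 0.
So u_i = 5·i + 0 + 2·(-2)^i; at i=9 this is -979.

-979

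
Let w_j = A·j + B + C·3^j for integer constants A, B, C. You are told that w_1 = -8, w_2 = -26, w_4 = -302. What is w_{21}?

At j = 1, 2, 4: A + B + 3C = -8; 2A + B + 9C = -26; 4A + B + 81C = -302.
Subtracting the first from the second: A + 6C = -18.
Subtracting the second from the third: 2A + 72C = -276.
Solving: C = -4, A = 6, then B = -2.
Hence w_{21} = 6·21 + (-2) + (-4)·10460353203 = -41841412688.

-41841412688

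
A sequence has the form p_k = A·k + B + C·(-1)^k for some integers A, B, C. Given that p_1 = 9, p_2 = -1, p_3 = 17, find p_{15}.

65

Plug in k = 1, 2, 3: A + B - C = 9; 2A + B + C = -1; 3A + B - C = 17.
Subtracting the first from the second: A + 2C = -10.
Subtracting the second from the third: A - 2C = 18.
Solving: C = -7, A = 4, then B = -2.
So p_k = 4·k + (-2) + (-7)·(-1)^k; at k=15 this is 65.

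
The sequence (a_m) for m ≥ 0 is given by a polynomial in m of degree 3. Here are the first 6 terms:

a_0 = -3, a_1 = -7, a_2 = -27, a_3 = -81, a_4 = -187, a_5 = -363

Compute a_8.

1st diffs: -4, -20, -54, -106, -176.
2nd diffs: -16, -34, -52, -70.
3rd diffs: -18, -18, -18 (constant).
Newton forward-difference form: a_m = -3 + (-4)·C(m,1) + (-16)·C(m,2) + (-18)·C(m,3).
At m = 8: m = 8, so a_8 = -3 - 32 - 448 - 1008 = -1491.

-1491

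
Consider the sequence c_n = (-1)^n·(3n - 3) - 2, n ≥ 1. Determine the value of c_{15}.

-44

(-1)^15 = -1; 3n - 3 at n=15 is 42; so c_{15} = -44.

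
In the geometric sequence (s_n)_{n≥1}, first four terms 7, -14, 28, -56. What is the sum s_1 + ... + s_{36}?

Common ratio r = -2.
s_n = 7·(-2)^(n-1).
S = 7·((-2)^36 - 1)/(-2 - 1) = 7·(68719476736 - 1)/(-3) = -160345445715.

-160345445715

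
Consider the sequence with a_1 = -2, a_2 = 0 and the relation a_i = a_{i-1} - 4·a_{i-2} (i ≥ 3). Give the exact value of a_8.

Step forward from the initial values:
a_3 = 8  a_4 = 8  a_5 = -24  a_6 = -56  a_7 = 40  a_8 = 264.

264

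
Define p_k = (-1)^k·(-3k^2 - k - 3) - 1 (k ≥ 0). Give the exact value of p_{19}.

(-1)^19 = -1; -3k^2 - k - 3 at k=19 is -1105; so p_{19} = 1104.

1104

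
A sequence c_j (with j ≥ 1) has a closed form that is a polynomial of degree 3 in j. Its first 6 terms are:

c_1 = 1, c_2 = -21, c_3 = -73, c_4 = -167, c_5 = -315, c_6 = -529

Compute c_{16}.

-8939

1st diffs: -22, -52, -94, -148, -214.
2nd diffs: -30, -42, -54, -66.
3rd diffs: -12, -12, -12 (constant).
Newton forward-difference form: c_j = 1 + (-22)·C(j-1,1) + (-30)·C(j-1,2) + (-12)·C(j-1,3).
At j = 16: j-1 = 15, so c_{16} = 1 - 330 - 3150 - 5460 = -8939.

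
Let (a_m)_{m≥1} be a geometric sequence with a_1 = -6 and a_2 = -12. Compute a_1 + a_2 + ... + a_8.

-1530

Common ratio r = 2.
a_m = (-6)·2^(m-1).
S = (-6)·(2^8 - 1)/(2 - 1) = (-6)·(256 - 1)/(1) = -1530.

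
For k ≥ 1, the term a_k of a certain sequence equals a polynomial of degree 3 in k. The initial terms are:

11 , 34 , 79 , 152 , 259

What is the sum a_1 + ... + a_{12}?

1st diffs: 23, 45, 73, 107.
2nd diffs: 22, 28, 34.
3rd diffs: 6, 6 (constant).
So a_k = k^3 + 5k^2 + k + 4.
Continuing: …, 406, 599, 844, 1147, …, a_{12} = 2464.
Summing k = 1..12 (12 terms) gives 9460.

9460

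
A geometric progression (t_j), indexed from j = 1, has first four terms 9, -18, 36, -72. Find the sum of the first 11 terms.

Common ratio r = -2.
t_j = 9·(-2)^(j-1).
S = 9·((-2)^11 - 1)/(-2 - 1) = 9·(-2048 - 1)/(-3) = 6147.

6147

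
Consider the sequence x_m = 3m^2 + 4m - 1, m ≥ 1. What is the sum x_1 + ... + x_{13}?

2808

Over m = 1..13: Σm = 91, Σm² = 819.
Total = (3)·819 + (4)·91 + (-1)·13 = 2808.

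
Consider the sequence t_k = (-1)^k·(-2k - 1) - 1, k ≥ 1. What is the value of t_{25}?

(-1)^25 = -1; -2k - 1 at k=25 is -51; so t_{25} = 50.

50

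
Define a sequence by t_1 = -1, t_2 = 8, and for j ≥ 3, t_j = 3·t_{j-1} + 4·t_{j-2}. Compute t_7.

t_3 = 20, t_4 = 92, t_5 = 356, t_6 = 1436, t_7 = 5732.
(Characteristic roots are 4 and -1.)

5732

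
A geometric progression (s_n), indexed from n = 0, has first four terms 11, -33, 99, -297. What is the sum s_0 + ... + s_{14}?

39459497

Common ratio r = -3.
s_n = 11·(-3)^(n-0).
S = 11·((-3)^15 - 1)/(-3 - 1) = 11·(-14348907 - 1)/(-4) = 39459497.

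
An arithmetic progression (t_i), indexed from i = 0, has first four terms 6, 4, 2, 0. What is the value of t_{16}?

-26

Common difference d = -2.
t_i = 6 + (i - 0)·(-2).
t_{16} = 6 + 16·(-2) = -26.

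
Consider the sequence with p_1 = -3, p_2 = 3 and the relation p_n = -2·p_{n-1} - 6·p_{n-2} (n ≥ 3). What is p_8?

-312

Compute successive terms:
p_3 = 12  p_4 = -42  p_5 = 12  p_6 = 228  p_7 = -528  p_8 = -312.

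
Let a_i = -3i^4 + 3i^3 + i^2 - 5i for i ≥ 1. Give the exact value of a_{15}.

-141600

a_{15} = -3·15^4 + 3·15^3 + 1·15^2 - 5·15 = -141600.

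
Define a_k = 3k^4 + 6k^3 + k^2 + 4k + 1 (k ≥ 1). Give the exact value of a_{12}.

72769

a_{12} = 3·12^4 + 6·12^3 + 1·12^2 + 4·12 + 1 = 72769.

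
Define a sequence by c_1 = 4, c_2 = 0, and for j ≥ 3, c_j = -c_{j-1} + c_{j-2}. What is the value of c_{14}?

Applying the relation repeatedly:
c_3 = 4  c_4 = -4  c_5 = 8  …  c_{11} = 136  c_{12} = -220  c_{13} = 356  c_{14} = -576.

-576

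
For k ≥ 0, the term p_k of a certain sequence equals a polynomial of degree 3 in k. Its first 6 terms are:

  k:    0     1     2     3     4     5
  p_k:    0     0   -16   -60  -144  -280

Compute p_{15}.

1st diffs: 0, -16, -44, -84, -136.
2nd diffs: -16, -28, -40, -52.
3rd diffs: -12, -12, -12 (constant).
Newton forward-difference form: p_k = (-16)·C(k,2) + (-12)·C(k,3).
At k = 15: k = 15, so p_{15} = -1680 - 5460 = -7140.

-7140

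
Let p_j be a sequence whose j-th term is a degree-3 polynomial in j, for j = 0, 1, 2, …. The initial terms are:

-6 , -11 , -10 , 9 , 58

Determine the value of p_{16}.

1st diffs: -5, 1, 19, 49.
2nd diffs: 6, 18, 30.
3rd diffs: 12, 12 (constant).
So p_j = 2j^3 - 3j^2 - 4j - 6.
Evaluating at j = 16 gives p_{16} = 7354.

7354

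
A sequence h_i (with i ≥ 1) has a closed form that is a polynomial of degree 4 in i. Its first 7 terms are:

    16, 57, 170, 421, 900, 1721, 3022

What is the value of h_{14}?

1st diffs: 41, 113, 251, 479, 821, 1301.
2nd diffs: 72, 138, 228, 342, 480.
3rd diffs: 66, 90, 114, 138.
4th diffs: 24, 24, 24 (constant).
Newton forward-difference form: h_i = 16 + 41·C(i-1,1) + 72·C(i-1,2) + 66·C(i-1,3) + 24·C(i-1,4).
At i = 14: i-1 = 13, so h_{14} = 16 + 533 + 5616 + 18876 + 17160 = 42201.

42201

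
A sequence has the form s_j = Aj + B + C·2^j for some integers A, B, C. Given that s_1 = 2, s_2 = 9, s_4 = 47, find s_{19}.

1572878

The three given values yield: A + B + 2C = 2; 2A + B + 4C = 9; 4A + B + 16C = 47.
Subtracting the first from the second: A + 2C = 7.
Subtracting the second from the third: 2A + 12C = 38.
Solving: C = 3, A = 1, then B = -5.
So s_j = 1·j + (-5) + 3·2^j; at j=19 this is 1572878.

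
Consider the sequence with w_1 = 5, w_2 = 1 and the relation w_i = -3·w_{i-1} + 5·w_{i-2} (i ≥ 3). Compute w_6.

Compute successive terms:
w_3 = 22; w_4 = -61; w_5 = 293; w_6 = -1184.

-1184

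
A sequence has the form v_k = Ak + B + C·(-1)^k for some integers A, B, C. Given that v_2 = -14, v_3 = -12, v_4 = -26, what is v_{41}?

Write the equations: 2A + B + C = -14; 3A + B - C = -12; 4A + B + C = -26.
Subtracting the first from the second: A - 2C = 2.
Subtracting the second from the third: A + 2C = -14.
Solving: C = -4, A = -6, then B = 2.
Therefore v_{41} = -246 + 2 + (-4)·(-1) = -240.

-240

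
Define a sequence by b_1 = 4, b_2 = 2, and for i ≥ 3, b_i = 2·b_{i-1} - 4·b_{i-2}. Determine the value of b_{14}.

8192

Step forward from the initial values:
b_3 = -12;  b_4 = -32;  b_5 = -16;  …;  b_{11} = -1024;  b_{12} = 6144;  b_{13} = 16384;  b_{14} = 8192.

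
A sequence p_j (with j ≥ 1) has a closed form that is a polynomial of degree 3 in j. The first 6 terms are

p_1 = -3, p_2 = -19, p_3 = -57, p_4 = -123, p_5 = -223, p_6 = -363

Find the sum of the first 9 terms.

1st diffs: -16, -38, -66, -100, -140.
2nd diffs: -22, -28, -34, -40.
3rd diffs: -6, -6, -6 (constant).
Newton forward-difference form: p_j = -3 + (-16)·C(j-1,1) + (-22)·C(j-1,2) + (-6)·C(j-1,3).
Continuing: -549, -787, -1083.
Summing j = 1..9 (9 terms) gives -3207.

-3207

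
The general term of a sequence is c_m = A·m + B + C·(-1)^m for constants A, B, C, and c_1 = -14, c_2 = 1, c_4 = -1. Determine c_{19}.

Write the equations: A + B - C = -14; 2A + B + C = 1; 4A + B + C = -1.
Subtracting the first from the second: A + 2C = 15.
Subtracting the second from the third: 2A = -2.
Solving: C = 8, A = -1, then B = -5.
Hence c_{19} = -1·19 + (-5) + 8·(-1) = -32.

-32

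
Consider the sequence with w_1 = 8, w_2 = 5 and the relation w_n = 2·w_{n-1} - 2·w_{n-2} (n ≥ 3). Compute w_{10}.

80

w_3 = -6; w_4 = -22; w_5 = -32; w_6 = -20; w_7 = 24; w_8 = 88; w_9 = 128; w_{10} = 80.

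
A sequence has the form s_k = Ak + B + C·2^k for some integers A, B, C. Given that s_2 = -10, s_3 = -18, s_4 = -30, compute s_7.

-154

Write the equations: 2A + B + 4C = -10; 3A + B + 8C = -18; 4A + B + 16C = -30.
Subtracting the first from the second: A + 4C = -8.
Subtracting the second from the third: A + 8C = -12.
Solving: C = -1, A = -4, then B = 2.
So s_k = -4·k + 2 + (-1)·2^k; at k=7 this is -154.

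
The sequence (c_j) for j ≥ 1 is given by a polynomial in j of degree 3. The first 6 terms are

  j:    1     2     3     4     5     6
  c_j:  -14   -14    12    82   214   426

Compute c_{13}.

1st diffs: 0, 26, 70, 132, 212.
2nd diffs: 26, 44, 62, 80.
3rd diffs: 18, 18, 18 (constant).
So c_j = 3j^3 - 5j^2 - 6j - 6.
Evaluating at j = 13 gives c_{13} = 5662.

5662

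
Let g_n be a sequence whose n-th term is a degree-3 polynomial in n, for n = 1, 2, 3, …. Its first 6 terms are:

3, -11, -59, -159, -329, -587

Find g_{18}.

1st diffs: -14, -48, -100, -170, -258.
2nd diffs: -34, -52, -70, -88.
3rd diffs: -18, -18, -18 (constant).
Newton forward-difference form: g_n = 3 + (-14)·C(n-1,1) + (-34)·C(n-1,2) + (-18)·C(n-1,3).
At n = 18: n-1 = 17, so g_{18} = 3 - 238 - 4624 - 12240 = -17099.

-17099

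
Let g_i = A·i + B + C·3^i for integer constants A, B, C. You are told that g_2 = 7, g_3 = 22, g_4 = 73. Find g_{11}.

177118

Write the equations: 2A + B + 9C = 7; 3A + B + 27C = 22; 4A + B + 81C = 73.
Subtracting the first from the second: A + 18C = 15.
Subtracting the second from the third: A + 54C = 51.
Solving: C = 1, A = -3, then B = 4.
Therefore g_{11} = -33 + 4 + 1·177147 = 177118.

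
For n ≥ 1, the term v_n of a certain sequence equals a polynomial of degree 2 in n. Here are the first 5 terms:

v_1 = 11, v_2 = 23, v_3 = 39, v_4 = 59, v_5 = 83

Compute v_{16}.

611

1st diffs: 12, 16, 20, 24.
2nd diffs: 4, 4, 4 (constant).
So v_n = 2n^2 + 6n + 3.
Evaluating at n = 16 gives v_{16} = 611.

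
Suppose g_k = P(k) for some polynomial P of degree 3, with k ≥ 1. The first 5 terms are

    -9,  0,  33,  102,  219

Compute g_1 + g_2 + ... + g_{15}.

28110

1st diffs: 9, 33, 69, 117.
2nd diffs: 24, 36, 48.
3rd diffs: 12, 12 (constant).
Newton forward-difference form: g_k = -9 + 9·C(k-1,1) + 24·C(k-1,2) + 12·C(k-1,3).
Continuing: …, 396, 645, 978, 1407, …, g_{15} = 6669.
Summing k = 1..15 (15 terms) gives 28110.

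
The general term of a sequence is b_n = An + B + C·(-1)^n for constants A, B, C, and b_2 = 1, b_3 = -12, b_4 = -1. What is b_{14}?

-11

At n = 2, 3, 4: 2A + B + C = 1; 3A + B - C = -12; 4A + B + C = -1.
Subtracting the first from the second: A - 2C = -13.
Subtracting the second from the third: A + 2C = 11.
Solving: C = 6, A = -1, then B = -3.
So b_n = -1·n + (-3) + 6·(-1)^n; at n=14 this is -11.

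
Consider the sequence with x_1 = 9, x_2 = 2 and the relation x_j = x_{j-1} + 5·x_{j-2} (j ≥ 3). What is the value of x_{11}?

115252

Iterate the recurrence:
x_3 = 47  x_4 = 57  x_5 = 292  x_6 = 577  x_7 = 2037  x_8 = 4922  x_9 = 15107  x_{10} = 39717  x_{11} = 115252.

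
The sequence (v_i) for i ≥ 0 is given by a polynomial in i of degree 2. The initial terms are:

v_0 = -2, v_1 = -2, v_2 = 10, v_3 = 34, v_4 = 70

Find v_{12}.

790

1st diffs: 0, 12, 24, 36.
2nd diffs: 12, 12, 12 (constant).
Newton forward-difference form: v_i = -2 + 12·C(i,2).
At i = 12: i = 12, so v_{12} = -2 + 792 = 790.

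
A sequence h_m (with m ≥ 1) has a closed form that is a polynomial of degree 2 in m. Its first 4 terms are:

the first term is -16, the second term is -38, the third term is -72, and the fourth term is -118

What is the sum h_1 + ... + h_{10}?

-2590

1st diffs: -22, -34, -46.
2nd diffs: -12, -12 (constant).
Newton forward-difference form: h_m = -16 + (-22)·C(m-1,1) + (-12)·C(m-1,2).
Continuing: …, -176, -246, -328, -422, …, h_{10} = -646.
Summing m = 1..10 (10 terms) gives -2590.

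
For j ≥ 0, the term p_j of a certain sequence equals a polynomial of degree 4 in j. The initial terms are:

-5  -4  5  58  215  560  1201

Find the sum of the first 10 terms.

1st diffs: 1, 9, 53, 157, 345, 641.
2nd diffs: 8, 44, 104, 188, 296.
3rd diffs: 36, 60, 84, 108.
4th diffs: 24, 24, 24 (constant).
So p_j = j^4 - 3j^2 + 3j - 5.
Continuing: 2270, 3923, 6340.
Summing j = 0..9 (10 terms) gives 14563.

14563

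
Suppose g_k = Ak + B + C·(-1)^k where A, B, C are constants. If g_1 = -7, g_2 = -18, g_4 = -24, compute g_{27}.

At k = 1, 2, 4: A + B - C = -7; 2A + B + C = -18; 4A + B + C = -24.
Subtracting the first from the second: A + 2C = -11.
Subtracting the second from the third: 2A = -6.
Solving: C = -4, A = -3, then B = -8.
Therefore g_{27} = -81 + (-8) + (-4)·(-1) = -85.

-85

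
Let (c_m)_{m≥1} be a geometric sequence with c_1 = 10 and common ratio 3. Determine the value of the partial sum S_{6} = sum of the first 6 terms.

c_m = 10·3^(m-1).
S = 10·(3^6 - 1)/(3 - 1) = 10·(729 - 1)/(2) = 3640.

3640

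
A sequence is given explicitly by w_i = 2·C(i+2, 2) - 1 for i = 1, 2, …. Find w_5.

41

C(7, 2) = 21, so w_5 = 41.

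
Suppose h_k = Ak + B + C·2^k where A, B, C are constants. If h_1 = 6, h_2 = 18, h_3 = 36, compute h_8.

Plug in k = 1, 2, 3: A + B + 2C = 6; 2A + B + 4C = 18; 3A + B + 8C = 36.
Subtracting the first from the second: A + 2C = 12.
Subtracting the second from the third: A + 4C = 18.
Solving: C = 3, A = 6, then B = -6.
Hence h_8 = 6·8 + (-6) + 3·256 = 810.

810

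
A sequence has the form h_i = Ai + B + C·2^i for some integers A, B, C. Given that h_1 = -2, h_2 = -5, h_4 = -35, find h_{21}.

Plug in i = 1, 2, 4: A + B + 2C = -2; 2A + B + 4C = -5; 4A + B + 16C = -35.
Subtracting the first from the second: A + 2C = -3.
Subtracting the second from the third: 2A + 12C = -30.
Solving: C = -3, A = 3, then B = 1.
Therefore h_{21} = 63 + 1 + (-3)·2097152 = -6291392.

-6291392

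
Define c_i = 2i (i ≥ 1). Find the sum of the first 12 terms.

Over i = 1..12: Σi = 78.
Total = (2)·78 = 156.

156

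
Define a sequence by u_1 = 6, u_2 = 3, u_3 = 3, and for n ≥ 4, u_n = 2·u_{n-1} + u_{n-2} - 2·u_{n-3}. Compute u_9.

u_4 = -3  u_5 = -9  u_6 = -27  u_7 = -57  u_8 = -123  u_9 = -249.

-249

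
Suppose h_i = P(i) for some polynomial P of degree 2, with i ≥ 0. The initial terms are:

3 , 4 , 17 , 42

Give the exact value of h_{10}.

553

1st diffs: 1, 13, 25.
2nd diffs: 12, 12 (constant).
So h_i = 6i^2 - 5i + 3.
Evaluating at i = 10 gives h_{10} = 553.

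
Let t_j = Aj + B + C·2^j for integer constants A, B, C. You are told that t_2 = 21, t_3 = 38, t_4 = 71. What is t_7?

The three given values yield: 2A + B + 4C = 21; 3A + B + 8C = 38; 4A + B + 16C = 71.
Subtracting the first from the second: A + 4C = 17.
Subtracting the second from the third: A + 8C = 33.
Solving: C = 4, A = 1, then B = 3.
Therefore t_7 = 7 + 3 + 4·128 = 522.

522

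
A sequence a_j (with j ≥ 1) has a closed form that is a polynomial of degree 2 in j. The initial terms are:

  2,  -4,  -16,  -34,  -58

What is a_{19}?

-1024

1st diffs: -6, -12, -18, -24.
2nd diffs: -6, -6, -6 (constant).
Newton forward-difference form: a_j = 2 + (-6)·C(j-1,1) + (-6)·C(j-1,2).
At j = 19: j-1 = 18, so a_{19} = 2 - 108 - 918 = -1024.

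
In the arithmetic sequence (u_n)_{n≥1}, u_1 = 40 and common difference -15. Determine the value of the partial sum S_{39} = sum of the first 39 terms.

u_n = 40 + (n - 1)·(-15).
u_{39} = -530; S = 39·(40 + (-530))/2 = -9555.

-9555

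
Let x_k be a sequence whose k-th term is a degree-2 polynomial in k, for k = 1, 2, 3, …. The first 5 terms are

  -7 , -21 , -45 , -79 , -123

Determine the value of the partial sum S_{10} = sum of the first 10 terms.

-1900

1st diffs: -14, -24, -34, -44.
2nd diffs: -10, -10, -10 (constant).
So x_k = -5k^2 + k - 3.
Continuing: …, -177, -241, -315, -399, …, x_{10} = -493.
Summing k = 1..10 (10 terms) gives -1900.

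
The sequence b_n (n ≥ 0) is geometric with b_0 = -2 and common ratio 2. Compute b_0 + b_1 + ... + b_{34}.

-68719476734

b_n = (-2)·2^(n-0).
S = (-2)·(2^35 - 1)/(2 - 1) = (-2)·(34359738368 - 1)/(1) = -68719476734.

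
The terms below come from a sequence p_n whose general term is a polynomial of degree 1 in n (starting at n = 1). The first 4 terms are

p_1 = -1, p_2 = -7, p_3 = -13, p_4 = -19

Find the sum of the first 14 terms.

1st diffs: -6, -6, -6 (constant).
So p_n = -6n + 5.
Continuing: …, -25, -31, -37, -43, …, p_{14} = -79.
Summing n = 1..14 (14 terms) gives -560.

-560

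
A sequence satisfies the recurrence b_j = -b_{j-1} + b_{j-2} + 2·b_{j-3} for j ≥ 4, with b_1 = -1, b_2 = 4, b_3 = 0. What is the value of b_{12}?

44

Compute successive terms:
b_4 = 2, b_5 = 6, b_6 = -4, b_7 = 14, b_8 = -6, b_9 = 12, b_{10} = 10, b_{11} = -10, b_{12} = 44.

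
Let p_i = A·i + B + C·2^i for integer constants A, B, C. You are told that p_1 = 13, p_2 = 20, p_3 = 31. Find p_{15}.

65587

Write the equations: A + B + 2C = 13; 2A + B + 4C = 20; 3A + B + 8C = 31.
Subtracting the first from the second: A + 2C = 7.
Subtracting the second from the third: A + 4C = 11.
Solving: C = 2, A = 3, then B = 6.
Therefore p_{15} = 45 + 6 + 2·32768 = 65587.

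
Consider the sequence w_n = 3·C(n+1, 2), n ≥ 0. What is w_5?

45

C(6, 2) = 15, so w_5 = 45.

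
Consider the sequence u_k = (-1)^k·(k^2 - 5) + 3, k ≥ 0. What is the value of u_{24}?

574

(-1)^24 = 1; k^2 - 5 at k=24 is 571; so u_{24} = 574.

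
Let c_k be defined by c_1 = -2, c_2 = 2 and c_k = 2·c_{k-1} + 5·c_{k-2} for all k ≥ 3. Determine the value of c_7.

Step forward from the initial values:
c_3 = -6  c_4 = -2  c_5 = -34  c_6 = -78  c_7 = -326.

-326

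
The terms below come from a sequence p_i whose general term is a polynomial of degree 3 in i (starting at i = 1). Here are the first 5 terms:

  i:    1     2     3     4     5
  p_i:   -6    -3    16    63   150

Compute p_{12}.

2887

1st diffs: 3, 19, 47, 87.
2nd diffs: 16, 28, 40.
3rd diffs: 12, 12 (constant).
Newton forward-difference form: p_i = -6 + 3·C(i-1,1) + 16·C(i-1,2) + 12·C(i-1,3).
At i = 12: i-1 = 11, so p_{12} = -6 + 33 + 880 + 1980 = 2887.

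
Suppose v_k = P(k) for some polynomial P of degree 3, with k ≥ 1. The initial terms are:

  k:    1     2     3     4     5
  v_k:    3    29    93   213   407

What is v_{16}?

12573

1st diffs: 26, 64, 120, 194.
2nd diffs: 38, 56, 74.
3rd diffs: 18, 18 (constant).
Newton forward-difference form: v_k = 3 + 26·C(k-1,1) + 38·C(k-1,2) + 18·C(k-1,3).
At k = 16: k-1 = 15, so v_{16} = 3 + 390 + 3990 + 8190 = 12573.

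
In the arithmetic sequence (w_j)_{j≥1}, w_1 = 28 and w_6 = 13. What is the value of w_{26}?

-47

Common difference d = (13 - 28) / (6 - 1) = -3.
w_j = 28 + (j - 1)·(-3).
w_{26} = 28 + 25·(-3) = -47.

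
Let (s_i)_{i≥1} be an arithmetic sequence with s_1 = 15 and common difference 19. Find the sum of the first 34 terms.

s_i = 15 + (i - 1)·19.
s_{34} = 642; S = 34·(15 + 642)/2 = 11169.

11169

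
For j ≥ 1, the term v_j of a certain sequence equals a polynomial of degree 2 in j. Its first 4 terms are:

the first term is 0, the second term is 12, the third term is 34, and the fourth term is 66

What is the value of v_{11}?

570

1st diffs: 12, 22, 32.
2nd diffs: 10, 10 (constant).
Newton forward-difference form: v_j = 12·C(j-1,1) + 10·C(j-1,2).
At j = 11: j-1 = 10, so v_{11} = 120 + 450 = 570.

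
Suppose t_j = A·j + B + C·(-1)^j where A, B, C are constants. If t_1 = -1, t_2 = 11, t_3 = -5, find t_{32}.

-49

Plug in j = 1, 2, 3: A + B - C = -1; 2A + B + C = 11; 3A + B - C = -5.
Subtracting the first from the second: A + 2C = 12.
Subtracting the second from the third: A - 2C = -16.
Solving: C = 7, A = -2, then B = 8.
Hence t_{32} = -2·32 + 8 + 7·1 = -49.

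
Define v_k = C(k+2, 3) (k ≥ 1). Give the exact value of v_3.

C(5, 3) = 10, so v_3 = 10.

10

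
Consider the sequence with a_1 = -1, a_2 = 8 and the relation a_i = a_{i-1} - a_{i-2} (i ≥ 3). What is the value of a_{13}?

-1

a_3 = 9, a_4 = 1, a_5 = -8, …, a_{10} = 1, a_{11} = -8, a_{12} = -9, a_{13} = -1.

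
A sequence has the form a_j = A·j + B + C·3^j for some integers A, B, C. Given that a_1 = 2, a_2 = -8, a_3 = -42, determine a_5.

-470

At j = 1, 2, 3: A + B + 3C = 2; 2A + B + 9C = -8; 3A + B + 27C = -42.
Subtracting the first from the second: A + 6C = -10.
Subtracting the second from the third: A + 18C = -34.
Solving: C = -2, A = 2, then B = 6.
Hence a_5 = 2·5 + 6 + (-2)·243 = -470.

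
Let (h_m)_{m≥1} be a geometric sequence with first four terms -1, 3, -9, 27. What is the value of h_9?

-6561

Common ratio r = -3.
h_m = (-1)·(-3)^(m-1).
h_9 = (-1)·(-3)^8 = -6561.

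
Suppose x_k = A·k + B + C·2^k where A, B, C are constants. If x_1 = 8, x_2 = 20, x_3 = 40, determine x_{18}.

Plug in k = 1, 2, 3: A + B + 2C = 8; 2A + B + 4C = 20; 3A + B + 8C = 40.
Subtracting the first from the second: A + 2C = 12.
Subtracting the second from the third: A + 4C = 20.
Solving: C = 4, A = 4, then B = -4.
Hence x_{18} = 4·18 + (-4) + 4·262144 = 1048644.

1048644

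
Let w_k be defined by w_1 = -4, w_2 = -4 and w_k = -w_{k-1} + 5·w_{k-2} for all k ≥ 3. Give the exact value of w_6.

Compute successive terms:
w_3 = -16, w_4 = -4, w_5 = -76, w_6 = 56.

56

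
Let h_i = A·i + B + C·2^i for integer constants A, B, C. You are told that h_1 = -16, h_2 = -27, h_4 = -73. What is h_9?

At i = 1, 2, 4: A + B + 2C = -16; 2A + B + 4C = -27; 4A + B + 16C = -73.
Subtracting the first from the second: A + 2C = -11.
Subtracting the second from the third: 2A + 12C = -46.
Solving: C = -3, A = -5, then B = -5.
Hence h_9 = -5·9 + (-5) + (-3)·512 = -1586.

-1586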